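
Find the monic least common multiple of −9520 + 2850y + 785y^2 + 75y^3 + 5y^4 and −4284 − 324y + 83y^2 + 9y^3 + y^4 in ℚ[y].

68544 − 20520y − 7556y^2 + 30y^3 + 121y^4 + 15y^5 + y^6

Apply the Euclidean algorithm:
  5y^4 + 75y^3 + 785y^2 + 2850y − 9520 = (5)(y^4 + 9y^3 + 83y^2 − 324y − 4284) + (30y^3 + 370y^2 + 4470y + 11900)
  y^4 + 9y^3 + 83y^2 − 324y − 4284 = ((1/30)y − 1/9)(30y^3 + 370y^2 + 4470y + 11900) + (−(224/9)y^2 − 224y − 26656/9)
  30y^3 + 370y^2 + 4470y + 11900 = (−(135/112)y − 225/56)(−(224/9)y^2 − 224y − 26656/9) + (0)
Last nonzero remainder: −(224/9)y^2 − 224y − 26656/9. Dividing through by −224/9 gives the monic gcd y^2 + 9y + 119.
Then lcm(f, g) = f·g / gcd(f, g); expanding and making the result monic gives the answer.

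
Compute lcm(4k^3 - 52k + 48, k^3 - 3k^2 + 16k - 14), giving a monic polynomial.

k^5 - 2k^4 + k^3 + 38k^2 - 206k + 168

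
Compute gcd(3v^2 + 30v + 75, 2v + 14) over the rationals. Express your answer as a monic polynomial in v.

Euclidean algorithm in ℚ[v]:
  3v^2 + 30v + 75 = ((3/2)v + 9/2)(2v + 14) + (12)
  2v + 14 = ((1/6)v + 7/6)(12) + (0)
The last nonzero remainder is the constant 12, so the polynomials are coprime and gcd = 1.

1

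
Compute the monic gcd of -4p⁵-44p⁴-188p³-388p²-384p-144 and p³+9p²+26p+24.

Euclidean algorithm in ℚ[p]:
  -4p⁵-44p⁴-188p³-388p²-384p-144 = (-4p²-8p-12)(p³+9p²+26p+24) + (24p²+120p+144)
  p³+9p²+26p+24 = ((1/24)p+1/6)(24p²+120p+144) + (0)
Last nonzero remainder: 24p²+120p+144. Dividing through by 24 gives the monic gcd p²+5p+6.

p²+5p+6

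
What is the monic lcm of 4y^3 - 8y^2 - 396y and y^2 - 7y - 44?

y^4 + 2y^3 - 107y^2 - 396y

Apply the Euclidean algorithm:
  4y^3 - 8y^2 - 396y = (4y + 20)(y^2 - 7y - 44) + (-80y + 880)
  y^2 - 7y - 44 = (-(1/80)y - 1/20)(-80y + 880) + (0)
Last nonzero remainder: -80y + 880. Dividing through by -80 gives the monic gcd y - 11.
Then lcm(f, g) = f·g / gcd(f, g); expanding and making the result monic gives the answer.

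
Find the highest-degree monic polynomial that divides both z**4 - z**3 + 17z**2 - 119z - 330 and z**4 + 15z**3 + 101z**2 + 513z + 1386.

Apply the Euclidean algorithm:
  z**4 - z**3 + 17z**2 - 119z - 330 = (z**4 + 15z**3 + 101z**2 + 513z + 1386) + (-16z**3 - 84z**2 - 632z - 1716)
  z**4 + 15z**3 + 101z**2 + 513z + 1386 = (-(1/16)z - 39/64)(-16z**3 - 84z**2 - 632z - 1716) + ((165/16)z**2 + (165/8)z + 5445/16)
  -16z**3 - 84z**2 - 632z - 1716 = (-(256/165)z - 832/165)((165/16)z**2 + (165/8)z + 5445/16) + (0)
Last nonzero remainder: (165/16)z**2 + (165/8)z + 5445/16. Dividing through by 165/16 gives the monic gcd z**2 + 2z + 33.

z**2 + 2z + 33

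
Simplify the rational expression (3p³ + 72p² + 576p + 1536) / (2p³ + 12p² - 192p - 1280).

(3p + 24)/(2p - 20)

Repeated division with remainder:
  3p³ + 72p² + 576p + 1536 = (3/2)(2p³ + 12p² - 192p - 1280) + (54p² + 864p + 3456)
  2p³ + 12p² - 192p - 1280 = ((1/27)p - 10/27)(54p² + 864p + 3456) + (0)
Last nonzero remainder: 54p² + 864p + 3456. Dividing through by 54 gives the monic gcd p² + 16p + 64.
Cancel p² + 16p + 64 from numerator and denominator to get the reduced form.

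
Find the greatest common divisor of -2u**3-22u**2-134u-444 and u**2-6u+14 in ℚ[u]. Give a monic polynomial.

Repeated division with remainder:
  -2u**3-22u**2-134u-444 = (-2u-34)(u**2-6u+14) + (-310u+32)
  u**2-6u+14 = (-(1/310)u+457/24025)(-310u+32) + (321726/24025)
  -310u+32 = (-(3723875/160863)u+384400/160863)(321726/24025) + (0)
The last nonzero remainder is the constant 321726/24025, so the polynomials are coprime and gcd = 1.

1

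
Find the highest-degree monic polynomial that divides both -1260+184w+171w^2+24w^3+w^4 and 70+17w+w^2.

Euclidean algorithm in ℚ[w]:
  w^4+24w^3+171w^2+184w-1260 = (w^2+7w-18)(w^2+17w+70) + (0)
The last nonzero remainder w^2+17w+70 is already monic.

70+17w+w^2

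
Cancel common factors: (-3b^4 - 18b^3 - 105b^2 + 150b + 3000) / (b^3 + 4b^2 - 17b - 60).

By polynomial division,
  -3b^4 - 18b^3 - 105b^2 + 150b + 3000 = (-3b - 6)(b^3 + 4b^2 - 17b - 60) + (-132b^2 - 132b + 2640)
  b^3 + 4b^2 - 17b - 60 = (-(1/132)b - 1/44)(-132b^2 - 132b + 2640) + (0)
Last nonzero remainder: -132b^2 - 132b + 2640. Dividing through by -132 gives the monic gcd b^2 + b - 20.
Cancel b^2 + b - 20 from numerator and denominator to get the reduced form.

(-3b^2 - 15b - 150)/(b + 3)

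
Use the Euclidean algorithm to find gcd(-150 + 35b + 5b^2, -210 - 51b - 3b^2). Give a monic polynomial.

Repeated division with remainder:
  5b^2 + 35b - 150 = (-5/3)(-3b^2 - 51b - 210) + (-50b - 500)
  -3b^2 - 51b - 210 = ((3/50)b + 21/50)(-50b - 500) + (0)
Last nonzero remainder: -50b - 500. Dividing through by -50 gives the monic gcd b + 10.

10 + b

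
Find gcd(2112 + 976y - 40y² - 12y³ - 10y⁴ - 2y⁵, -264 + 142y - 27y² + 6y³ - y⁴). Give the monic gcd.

-88 + 18y - 3y² + y³

Apply the Euclidean algorithm:
  -2y⁵ - 10y⁴ - 12y³ - 40y² + 976y + 2112 = (2y + 22)(-y⁴ + 6y³ - 27y² + 142y - 264) + (-90y³ + 270y² - 1620y + 7920)
  -y⁴ + 6y³ - 27y² + 142y - 264 = ((1/90)y - 1/30)(-90y³ + 270y² - 1620y + 7920) + (0)
Last nonzero remainder: -90y³ + 270y² - 1620y + 7920. Dividing through by -90 gives the monic gcd y³ - 3y² + 18y - 88.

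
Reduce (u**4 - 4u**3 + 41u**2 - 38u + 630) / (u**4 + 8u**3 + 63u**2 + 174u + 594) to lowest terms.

Euclidean algorithm in ℚ[u]:
  u**4 - 4u**3 + 41u**2 - 38u + 630 = (u**4 + 8u**3 + 63u**2 + 174u + 594) + (-12u**3 - 22u**2 - 212u + 36)
  u**4 + 8u**3 + 63u**2 + 174u + 594 = (-(1/12)u - 37/72)(-12u**3 - 22u**2 - 212u + 36) + ((1225/36)u**2 + (1225/18)u + 1225/2)
  -12u**3 - 22u**2 - 212u + 36 = (-(432/1225)u + 72/1225)((1225/36)u**2 + (1225/18)u + 1225/2) + (0)
Last nonzero remainder: (1225/36)u**2 + (1225/18)u + 1225/2. Dividing through by 1225/36 gives the monic gcd u**2 + 2u + 18.
Cancel u**2 + 2u + 18 from numerator and denominator to get the reduced form.

(u**2 - 6u + 35)/(u**2 + 6u + 33)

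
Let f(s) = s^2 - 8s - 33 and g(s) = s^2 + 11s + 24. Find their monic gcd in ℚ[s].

s + 3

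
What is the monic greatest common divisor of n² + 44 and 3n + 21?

1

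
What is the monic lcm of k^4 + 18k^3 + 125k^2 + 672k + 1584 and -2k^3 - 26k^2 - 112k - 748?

k^6 + 20k^5 + 195k^4 + 1534k^3 + 7178k^2 + 26016k + 53856

Repeated division with remainder:
  k^4 + 18k^3 + 125k^2 + 672k + 1584 = (-(1/2)k - 5/2)(-2k^3 - 26k^2 - 112k - 748) + (4k^2 + 18k - 286)
  -2k^3 - 26k^2 - 112k - 748 = (-(1/2)k - 17/4)(4k^2 + 18k - 286) + (-(357/2)k - 3927/2)
  4k^2 + 18k - 286 = (-(8/357)k + 52/357)(-(357/2)k - 3927/2) + (0)
Last nonzero remainder: -(357/2)k - 3927/2. Dividing through by -357/2 gives the monic gcd k + 11.
Then lcm(f, g) = f·g / gcd(f, g); expanding and making the result monic gives the answer.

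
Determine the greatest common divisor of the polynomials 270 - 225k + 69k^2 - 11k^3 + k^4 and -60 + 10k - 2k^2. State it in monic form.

30 - 5k + k^2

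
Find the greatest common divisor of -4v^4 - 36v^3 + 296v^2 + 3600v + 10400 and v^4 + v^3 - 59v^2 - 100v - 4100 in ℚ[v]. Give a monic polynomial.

v^2 - 100

Euclidean algorithm in ℚ[v]:
  -4v^4 - 36v^3 + 296v^2 + 3600v + 10400 = (-4)(v^4 + v^3 - 59v^2 - 100v - 4100) + (-32v^3 + 60v^2 + 3200v - 6000)
  v^4 + v^3 - 59v^2 - 100v - 4100 = (-(1/32)v - 23/256)(-32v^3 + 60v^2 + 3200v - 6000) + ((2969/64)v^2 - 74225/16)
  -32v^3 + 60v^2 + 3200v - 6000 = (-(2048/2969)v + 3840/2969)((2969/64)v^2 - 74225/16) + (0)
Last nonzero remainder: (2969/64)v^2 - 74225/16. Dividing through by 2969/64 gives the monic gcd v^2 - 100.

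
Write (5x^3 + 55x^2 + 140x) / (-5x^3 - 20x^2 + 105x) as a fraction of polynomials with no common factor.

(-x - 4)/(x - 3)

By polynomial division,
  5x^3 + 55x^2 + 140x = (-1)(-5x^3 - 20x^2 + 105x) + (35x^2 + 245x)
  -5x^3 - 20x^2 + 105x = (-(1/7)x + 3/7)(35x^2 + 245x) + (0)
Last nonzero remainder: 35x^2 + 245x. Dividing through by 35 gives the monic gcd x^2 + 7x.
Cancel x^2 + 7x from numerator and denominator to get the reduced form.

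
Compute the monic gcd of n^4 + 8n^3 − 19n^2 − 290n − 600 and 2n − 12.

n − 6

Repeated division with remainder:
  n^4 + 8n^3 − 19n^2 − 290n − 600 = ((1/2)n^3 + 7n^2 + (65/2)n + 50)(2n − 12) + (0)
Last nonzero remainder: 2n − 12. Dividing through by 2 gives the monic gcd n − 6.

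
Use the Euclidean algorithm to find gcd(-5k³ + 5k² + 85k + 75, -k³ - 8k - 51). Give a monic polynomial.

By polynomial division,
  -5k³ + 5k² + 85k + 75 = (5)(-k³ - 8k - 51) + (5k² + 125k + 330)
  -k³ - 8k - 51 = (-(1/5)k + 5)(5k² + 125k + 330) + (-567k - 1701)
  5k² + 125k + 330 = (-(5/567)k - 110/567)(-567k - 1701) + (0)
Last nonzero remainder: -567k - 1701. Dividing through by -567 gives the monic gcd k + 3.

k + 3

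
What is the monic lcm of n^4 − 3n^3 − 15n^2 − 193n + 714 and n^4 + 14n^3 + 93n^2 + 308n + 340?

n^6 + 4n^5 − 26n^4 − 328n^3 − 787n^2 + 3068n + 7140

By polynomial division,
  n^4 − 3n^3 − 15n^2 − 193n + 714 = (n^4 + 14n^3 + 93n^2 + 308n + 340) + (−17n^3 − 108n^2 − 501n + 374)
  n^4 + 14n^3 + 93n^2 + 308n + 340 = (−(1/17)n − 130/289)(−17n^3 − 108n^2 − 501n + 374) + ((4320/289)n^2 + (30240/289)n + 8640/17)
  −17n^3 − 108n^2 − 501n + 374 = (−(4913/4320)n + 3179/4320)((4320/289)n^2 + (30240/289)n + 8640/17) + (0)
Last nonzero remainder: (4320/289)n^2 + (30240/289)n + 8640/17. Dividing through by 4320/289 gives the monic gcd n^2 + 7n + 34.
Then lcm(f, g) = f·g / gcd(f, g); expanding and making the result monic gives the answer.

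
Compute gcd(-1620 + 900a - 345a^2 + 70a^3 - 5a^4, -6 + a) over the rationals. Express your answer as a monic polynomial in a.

-6 + a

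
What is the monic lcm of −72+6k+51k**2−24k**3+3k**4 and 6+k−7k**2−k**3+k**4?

48−28k−56k**2+35k**3+7k**4−7k**5+k**6

Apply the Euclidean algorithm:
  3k**4−24k**3+51k**2+6k−72 = (3)(k**4−k**3−7k**2+k+6) + (−21k**3+72k**2+3k−90)
  k**4−k**3−7k**2+k+6 = (−(1/21)k−17/147)(−21k**3+72k**2+3k−90) + ((72/49)k**2−(144/49)k−216/49)
  −21k**3+72k**2+3k−90 = (−(343/24)k+245/12)((72/49)k**2−(144/49)k−216/49) + (0)
Last nonzero remainder: (72/49)k**2−(144/49)k−216/49. Dividing through by 72/49 gives the monic gcd k**2−2k−3.
Then lcm(f, g) = f·g / gcd(f, g); expanding and making the result monic gives the answer.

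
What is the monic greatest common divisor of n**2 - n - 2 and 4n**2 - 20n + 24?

n - 2

Apply the Euclidean algorithm:
  n**2 - n - 2 = (1/4)(4n**2 - 20n + 24) + (4n - 8)
  4n**2 - 20n + 24 = (n - 3)(4n - 8) + (0)
Last nonzero remainder: 4n - 8. Dividing through by 4 gives the monic gcd n - 2.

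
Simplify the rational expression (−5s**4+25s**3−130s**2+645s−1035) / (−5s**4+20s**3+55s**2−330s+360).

(s**2+s+23)/(s**2+2s−8)

Euclidean algorithm in ℚ[s]:
  −5s**4+25s**3−130s**2+645s−1035 = (−5s**4+20s**3+55s**2−330s+360) + (5s**3−185s**2+975s−1395)
  −5s**4+20s**3+55s**2−330s+360 = (−s−33)(5s**3−185s**2+975s−1395) + (−5075s**2+30450s−45675)
  5s**3−185s**2+975s−1395 = (−(1/1015)s+31/1015)(−5075s**2+30450s−45675) + (0)
Last nonzero remainder: −5075s**2+30450s−45675. Dividing through by −5075 gives the monic gcd s**2−6s+9.
Cancel s**2−6s+9 from numerator and denominator to get the reduced form.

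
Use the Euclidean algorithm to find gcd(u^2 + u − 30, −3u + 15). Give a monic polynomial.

Repeated division with remainder:
  u^2 + u − 30 = (−(1/3)u − 2)(−3u + 15) + (0)
Last nonzero remainder: −3u + 15. Dividing through by −3 gives the monic gcd u − 5.

u − 5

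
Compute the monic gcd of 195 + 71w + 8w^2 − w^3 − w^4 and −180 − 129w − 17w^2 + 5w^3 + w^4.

−15 − 2w + w^2

Euclidean algorithm in ℚ[w]:
  −w^4 − w^3 + 8w^2 + 71w + 195 = (−1)(w^4 + 5w^3 − 17w^2 − 129w − 180) + (4w^3 − 9w^2 − 58w + 15)
  w^4 + 5w^3 − 17w^2 − 129w − 180 = ((1/4)w + 29/16)(4w^3 − 9w^2 − 58w + 15) + ((221/16)w^2 − (221/8)w − 3315/16)
  4w^3 − 9w^2 − 58w + 15 = ((64/221)w − 16/221)((221/16)w^2 − (221/8)w − 3315/16) + (0)
Last nonzero remainder: (221/16)w^2 − (221/8)w − 3315/16. Dividing through by 221/16 gives the monic gcd w^2 − 2w − 15.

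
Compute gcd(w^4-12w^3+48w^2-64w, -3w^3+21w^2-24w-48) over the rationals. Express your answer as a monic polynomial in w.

w^2-8w+16

By polynomial division,
  w^4-12w^3+48w^2-64w = (-(1/3)w+5/3)(-3w^3+21w^2-24w-48) + (5w^2-40w+80)
  -3w^3+21w^2-24w-48 = (-(3/5)w-3/5)(5w^2-40w+80) + (0)
Last nonzero remainder: 5w^2-40w+80. Dividing through by 5 gives the monic gcd w^2-8w+16.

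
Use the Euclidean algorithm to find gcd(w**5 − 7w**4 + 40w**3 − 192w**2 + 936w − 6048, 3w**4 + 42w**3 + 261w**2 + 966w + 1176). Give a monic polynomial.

w**2 + 5w + 28

Repeated division with remainder:
  w**5 − 7w**4 + 40w**3 − 192w**2 + 936w − 6048 = ((1/3)w − 7)(3w**4 + 42w**3 + 261w**2 + 966w + 1176) + (247w**3 + 1313w**2 + 7306w + 2184)
  3w**4 + 42w**3 + 261w**2 + 966w + 1176 = ((3/247)w + 495/4693)(247w**3 + 1313w**2 + 7306w + 2184) + ((12192/361)w**2 + (60960/361)w + 341376/361)
  247w**3 + 1313w**2 + 7306w + 2184 = ((89167/12192)w + 4693/2032)((12192/361)w**2 + (60960/361)w + 341376/361) + (0)
Last nonzero remainder: (12192/361)w**2 + (60960/361)w + 341376/361. Dividing through by 12192/361 gives the monic gcd w**2 + 5w + 28.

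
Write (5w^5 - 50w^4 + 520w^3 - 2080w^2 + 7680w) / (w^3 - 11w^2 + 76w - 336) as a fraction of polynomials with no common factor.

(5w^3 - 30w^2 + 160w)/(w - 7)

Apply the Euclidean algorithm:
  5w^5 - 50w^4 + 520w^3 - 2080w^2 + 7680w = (5w^2 + 5w + 195)(w^3 - 11w^2 + 76w - 336) + (1365w^2 - 5460w + 65520)
  w^3 - 11w^2 + 76w - 336 = ((1/1365)w - 1/195)(1365w^2 - 5460w + 65520) + (0)
Last nonzero remainder: 1365w^2 - 5460w + 65520. Dividing through by 1365 gives the monic gcd w^2 - 4w + 48.
Cancel w^2 - 4w + 48 from numerator and denominator to get the reduced form.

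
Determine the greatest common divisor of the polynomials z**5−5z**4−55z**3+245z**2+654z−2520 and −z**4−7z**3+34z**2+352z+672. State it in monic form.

By polynomial division,
  z**5−5z**4−55z**3+245z**2+654z−2520 = (−z+12)(−z**4−7z**3+34z**2+352z+672) + (63z**3+189z**2−2898z−10584)
  −z**4−7z**3+34z**2+352z+672 = (−(1/63)z−4/63)(63z**3+189z**2−2898z−10584) + (0)
Last nonzero remainder: 63z**3+189z**2−2898z−10584. Dividing through by 63 gives the monic gcd z**3+3z**2−46z−168.

z**3+3z**2−46z−168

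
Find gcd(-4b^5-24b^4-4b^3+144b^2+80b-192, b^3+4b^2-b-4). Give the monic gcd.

b^2+3b-4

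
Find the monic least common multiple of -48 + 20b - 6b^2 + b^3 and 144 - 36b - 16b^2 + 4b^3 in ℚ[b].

Euclidean algorithm in ℚ[b]:
  b^3 - 6b^2 + 20b - 48 = (1/4)(4b^3 - 16b^2 - 36b + 144) + (-2b^2 + 29b - 84)
  4b^3 - 16b^2 - 36b + 144 = (-2b - 21)(-2b^2 + 29b - 84) + (405b - 1620)
  -2b^2 + 29b - 84 = (-(2/405)b + 7/135)(405b - 1620) + (0)
Last nonzero remainder: 405b - 1620. Dividing through by 405 gives the monic gcd b - 4.
Then lcm(f, g) = f·g / gcd(f, g); expanding and making the result monic gives the answer.

432 - 180b + 6b^2 + 11b^3 - 6b^4 + b^5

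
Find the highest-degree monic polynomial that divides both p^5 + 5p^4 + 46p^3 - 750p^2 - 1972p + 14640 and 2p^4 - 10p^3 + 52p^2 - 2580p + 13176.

p^3 + 4p^2 + 62p - 732

Apply the Euclidean algorithm:
  p^5 + 5p^4 + 46p^3 - 750p^2 - 1972p + 14640 = ((1/2)p + 5)(2p^4 - 10p^3 + 52p^2 - 2580p + 13176) + (70p^3 + 280p^2 + 4340p - 51240)
  2p^4 - 10p^3 + 52p^2 - 2580p + 13176 = ((1/35)p - 9/35)(70p^3 + 280p^2 + 4340p - 51240) + (0)
Last nonzero remainder: 70p^3 + 280p^2 + 4340p - 51240. Dividing through by 70 gives the monic gcd p^3 + 4p^2 + 62p - 732.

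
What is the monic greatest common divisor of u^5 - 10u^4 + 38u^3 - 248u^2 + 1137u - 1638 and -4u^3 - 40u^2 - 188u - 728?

u^2 + 3u + 26

Apply the Euclidean algorithm:
  u^5 - 10u^4 + 38u^3 - 248u^2 + 1137u - 1638 = (-(1/4)u^2 + 5u - 191/4)(-4u^3 - 40u^2 - 188u - 728) + (-1400u^2 - 4200u - 36400)
  -4u^3 - 40u^2 - 188u - 728 = ((1/350)u + 1/50)(-1400u^2 - 4200u - 36400) + (0)
Last nonzero remainder: -1400u^2 - 4200u - 36400. Dividing through by -1400 gives the monic gcd u^2 + 3u + 26.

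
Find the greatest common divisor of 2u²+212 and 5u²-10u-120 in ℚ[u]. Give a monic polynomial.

1

Repeated division with remainder:
  2u²+212 = (2/5)(5u²-10u-120) + (4u+260)
  5u²-10u-120 = ((5/4)u-335/4)(4u+260) + (21655)
  4u+260 = ((4/21655)u+52/4331)(21655) + (0)
The last nonzero remainder is the constant 21655, so the polynomials are coprime and gcd = 1.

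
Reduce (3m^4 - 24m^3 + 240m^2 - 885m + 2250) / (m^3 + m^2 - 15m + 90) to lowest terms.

Repeated division with remainder:
  3m^4 - 24m^3 + 240m^2 - 885m + 2250 = (3m - 27)(m^3 + m^2 - 15m + 90) + (312m^2 - 1560m + 4680)
  m^3 + m^2 - 15m + 90 = ((1/312)m + 1/52)(312m^2 - 1560m + 4680) + (0)
Last nonzero remainder: 312m^2 - 1560m + 4680. Dividing through by 312 gives the monic gcd m^2 - 5m + 15.
Cancel m^2 - 5m + 15 from numerator and denominator to get the reduced form.

(3m^2 - 9m + 150)/(m + 6)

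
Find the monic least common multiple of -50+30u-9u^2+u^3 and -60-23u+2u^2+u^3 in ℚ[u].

Repeated division with remainder:
  u^3-9u^2+30u-50 = (u^3+2u^2-23u-60) + (-11u^2+53u+10)
  u^3+2u^2-23u-60 = (-(1/11)u-75/121)(-11u^2+53u+10) + ((1302/121)u-6510/121)
  -11u^2+53u+10 = (-(1331/1302)u-121/651)((1302/121)u-6510/121) + (0)
Last nonzero remainder: (1302/121)u-6510/121. Dividing through by 1302/121 gives the monic gcd u-5.
Then lcm(f, g) = f·g / gcd(f, g); expanding and making the result monic gives the answer.

-600+10u+52u^2-21u^3-2u^4+u^5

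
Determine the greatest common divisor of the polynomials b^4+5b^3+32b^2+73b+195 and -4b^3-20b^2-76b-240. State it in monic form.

Repeated division with remainder:
  b^4+5b^3+32b^2+73b+195 = (-(1/4)b)(-4b^3-20b^2-76b-240) + (13b^2+13b+195)
  -4b^3-20b^2-76b-240 = (-(4/13)b-16/13)(13b^2+13b+195) + (0)
Last nonzero remainder: 13b^2+13b+195. Dividing through by 13 gives the monic gcd b^2+b+15.

b^2+b+15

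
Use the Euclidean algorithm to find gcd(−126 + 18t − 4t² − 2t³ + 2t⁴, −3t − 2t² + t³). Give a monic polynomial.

−3 + t

By polynomial division,
  2t⁴ − 2t³ − 4t² + 18t − 126 = (2t + 2)(t³ − 2t² − 3t) + (6t² + 24t − 126)
  t³ − 2t² − 3t = ((1/6)t − 1)(6t² + 24t − 126) + (42t − 126)
  6t² + 24t − 126 = ((1/7)t + 1)(42t − 126) + (0)
Last nonzero remainder: 42t − 126. Dividing through by 42 gives the monic gcd t − 3.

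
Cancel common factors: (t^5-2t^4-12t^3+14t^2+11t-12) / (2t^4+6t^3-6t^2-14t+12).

(t^2-3t-4)/(2t+4)

Euclidean algorithm in ℚ[t]:
  t^5-2t^4-12t^3+14t^2+11t-12 = ((1/2)t-5/2)(2t^4+6t^3-6t^2-14t+12) + (6t^3+6t^2-30t+18)
  2t^4+6t^3-6t^2-14t+12 = ((1/3)t+2/3)(6t^3+6t^2-30t+18) + (0)
Last nonzero remainder: 6t^3+6t^2-30t+18. Dividing through by 6 gives the monic gcd t^3+t^2-5t+3.
Cancel t^3+t^2-5t+3 from numerator and denominator to get the reduced form.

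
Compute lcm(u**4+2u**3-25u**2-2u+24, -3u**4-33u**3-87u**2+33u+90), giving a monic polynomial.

u**5+7u**4-15u**3-127u**2+14u+120

Euclidean algorithm in ℚ[u]:
  u**4+2u**3-25u**2-2u+24 = (-1/3)(-3u**4-33u**3-87u**2+33u+90) + (-9u**3-54u**2+9u+54)
  -3u**4-33u**3-87u**2+33u+90 = ((1/3)u+5/3)(-9u**3-54u**2+9u+54) + (0)
Last nonzero remainder: -9u**3-54u**2+9u+54. Dividing through by -9 gives the monic gcd u**3+6u**2-u-6.
Then lcm(f, g) = f·g / gcd(f, g); expanding and making the result monic gives the answer.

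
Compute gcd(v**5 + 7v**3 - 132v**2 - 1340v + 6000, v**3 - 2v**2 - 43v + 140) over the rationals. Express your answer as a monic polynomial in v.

v**2 - 9v + 20

Repeated division with remainder:
  v**5 + 7v**3 - 132v**2 - 1340v + 6000 = (v**2 + 2v + 54)(v**3 - 2v**2 - 43v + 140) + (-78v**2 + 702v - 1560)
  v**3 - 2v**2 - 43v + 140 = (-(1/78)v - 7/78)(-78v**2 + 702v - 1560) + (0)
Last nonzero remainder: -78v**2 + 702v - 1560. Dividing through by -78 gives the monic gcd v**2 - 9v + 20.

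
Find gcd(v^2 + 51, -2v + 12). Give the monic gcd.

1

Apply the Euclidean algorithm:
  v^2 + 51 = (-(1/2)v - 3)(-2v + 12) + (87)
  -2v + 12 = (-(2/87)v + 4/29)(87) + (0)
The last nonzero remainder is the constant 87, so the polynomials are coprime and gcd = 1.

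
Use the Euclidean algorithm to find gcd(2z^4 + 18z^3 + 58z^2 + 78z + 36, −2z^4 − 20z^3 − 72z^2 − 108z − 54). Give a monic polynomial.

z^3 + 7z^2 + 15z + 9

Euclidean algorithm in ℚ[z]:
  2z^4 + 18z^3 + 58z^2 + 78z + 36 = (−1)(−2z^4 − 20z^3 − 72z^2 − 108z − 54) + (−2z^3 − 14z^2 − 30z − 18)
  −2z^4 − 20z^3 − 72z^2 − 108z − 54 = (z + 3)(−2z^3 − 14z^2 − 30z − 18) + (0)
Last nonzero remainder: −2z^3 − 14z^2 − 30z − 18. Dividing through by −2 gives the monic gcd z^3 + 7z^2 + 15z + 9.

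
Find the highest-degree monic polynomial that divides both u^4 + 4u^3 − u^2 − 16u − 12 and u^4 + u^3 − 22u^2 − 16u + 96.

Euclidean algorithm in ℚ[u]:
  u^4 + 4u^3 − u^2 − 16u − 12 = (u^4 + u^3 − 22u^2 − 16u + 96) + (3u^3 + 21u^2 − 108)
  u^4 + u^3 − 22u^2 − 16u + 96 = ((1/3)u − 2)(3u^3 + 21u^2 − 108) + (20u^2 + 20u − 120)
  3u^3 + 21u^2 − 108 = ((3/20)u + 9/10)(20u^2 + 20u − 120) + (0)
Last nonzero remainder: 20u^2 + 20u − 120. Dividing through by 20 gives the monic gcd u^2 + u − 6.

u^2 + u − 6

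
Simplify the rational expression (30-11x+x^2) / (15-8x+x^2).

By polynomial division,
  x^2-11x+30 = (x^2-8x+15) + (-3x+15)
  x^2-8x+15 = (-(1/3)x+1)(-3x+15) + (0)
Last nonzero remainder: -3x+15. Dividing through by -3 gives the monic gcd x-5.
Cancel x-5 from numerator and denominator to get the reduced form.

(-6+x)/(-3+x)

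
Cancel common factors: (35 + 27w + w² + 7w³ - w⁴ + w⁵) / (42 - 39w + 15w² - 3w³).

(-5 - 6w - 2w² - w³)/(-6 + 3w)

By polynomial division,
  w⁵ - w⁴ + 7w³ + w² + 27w + 35 = (-(1/3)w² - (4/3)w - 14/3)(-3w³ + 15w² - 39w + 42) + (33w² - 99w + 231)
  -3w³ + 15w² - 39w + 42 = (-(1/11)w + 2/11)(33w² - 99w + 231) + (0)
Last nonzero remainder: 33w² - 99w + 231. Dividing through by 33 gives the monic gcd w² - 3w + 7.
Cancel w² - 3w + 7 from numerator and denominator to get the reduced form.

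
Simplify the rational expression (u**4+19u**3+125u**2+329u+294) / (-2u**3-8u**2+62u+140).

(-u**2-10u-21)/(2u-10)

By polynomial division,
  u**4+19u**3+125u**2+329u+294 = (-(1/2)u-15/2)(-2u**3-8u**2+62u+140) + (96u**2+864u+1344)
  -2u**3-8u**2+62u+140 = (-(1/48)u+5/48)(96u**2+864u+1344) + (0)
Last nonzero remainder: 96u**2+864u+1344. Dividing through by 96 gives the monic gcd u**2+9u+14.
Cancel u**2+9u+14 from numerator and denominator to get the reduced form.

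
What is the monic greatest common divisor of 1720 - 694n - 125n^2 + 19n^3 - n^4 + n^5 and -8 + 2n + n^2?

Apply the Euclidean algorithm:
  n^5 - n^4 + 19n^3 - 125n^2 - 694n + 1720 = (n^3 - 3n^2 + 33n - 215)(n^2 + 2n - 8) + (0)
The last nonzero remainder n^2 + 2n - 8 is already monic.

-8 + 2n + n^2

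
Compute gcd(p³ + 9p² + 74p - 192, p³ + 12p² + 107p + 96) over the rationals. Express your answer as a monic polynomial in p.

Apply the Euclidean algorithm:
  p³ + 9p² + 74p - 192 = (p³ + 12p² + 107p + 96) + (-3p² - 33p - 288)
  p³ + 12p² + 107p + 96 = (-(1/3)p - 1/3)(-3p² - 33p - 288) + (0)
Last nonzero remainder: -3p² - 33p - 288. Dividing through by -3 gives the monic gcd p² + 11p + 96.

p² + 11p + 96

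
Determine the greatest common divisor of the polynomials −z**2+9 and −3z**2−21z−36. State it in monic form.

z+3

Euclidean algorithm in ℚ[z]:
  −z**2+9 = (1/3)(−3z**2−21z−36) + (7z+21)
  −3z**2−21z−36 = (−(3/7)z−12/7)(7z+21) + (0)
Last nonzero remainder: 7z+21. Dividing through by 7 gives the monic gcd z+3.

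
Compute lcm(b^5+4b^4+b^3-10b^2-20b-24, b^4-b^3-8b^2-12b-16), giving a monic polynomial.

b^6-15b^4-14b^3+20b^2+56b+96

Repeated division with remainder:
  b^5+4b^4+b^3-10b^2-20b-24 = (b+5)(b^4-b^3-8b^2-12b-16) + (14b^3+42b^2+56b+56)
  b^4-b^3-8b^2-12b-16 = ((1/14)b-2/7)(14b^3+42b^2+56b+56) + (0)
Last nonzero remainder: 14b^3+42b^2+56b+56. Dividing through by 14 gives the monic gcd b^3+3b^2+4b+4.
Then lcm(f, g) = f·g / gcd(f, g); expanding and making the result monic gives the answer.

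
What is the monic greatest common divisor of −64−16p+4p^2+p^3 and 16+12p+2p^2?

Apply the Euclidean algorithm:
  p^3+4p^2−16p−64 = ((1/2)p−1)(2p^2+12p+16) + (−12p−48)
  2p^2+12p+16 = (−(1/6)p−1/3)(−12p−48) + (0)
Last nonzero remainder: −12p−48. Dividing through by −12 gives the monic gcd p+4.

4+p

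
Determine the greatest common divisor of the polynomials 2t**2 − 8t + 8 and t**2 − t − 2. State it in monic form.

t − 2

By polynomial division,
  2t**2 − 8t + 8 = (2)(t**2 − t − 2) + (−6t + 12)
  t**2 − t − 2 = (−(1/6)t − 1/6)(−6t + 12) + (0)
Last nonzero remainder: −6t + 12. Dividing through by −6 gives the monic gcd t − 2.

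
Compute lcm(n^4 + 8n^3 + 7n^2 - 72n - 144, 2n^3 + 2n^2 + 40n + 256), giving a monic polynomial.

n^6 + 5n^5 + 15n^4 + 163n^3 + 296n^2 - 1872n - 4608

Apply the Euclidean algorithm:
  n^4 + 8n^3 + 7n^2 - 72n - 144 = ((1/2)n + 7/2)(2n^3 + 2n^2 + 40n + 256) + (-20n^2 - 340n - 1040)
  2n^3 + 2n^2 + 40n + 256 = (-(1/10)n + 8/5)(-20n^2 - 340n - 1040) + (480n + 1920)
  -20n^2 - 340n - 1040 = (-(1/24)n - 13/24)(480n + 1920) + (0)
Last nonzero remainder: 480n + 1920. Dividing through by 480 gives the monic gcd n + 4.
Then lcm(f, g) = f·g / gcd(f, g); expanding and making the result monic gives the answer.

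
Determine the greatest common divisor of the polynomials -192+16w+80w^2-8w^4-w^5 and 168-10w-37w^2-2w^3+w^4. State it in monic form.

Euclidean algorithm in ℚ[w]:
  -w^5-8w^4+80w^2+16w-192 = (-w-10)(w^4-2w^3-37w^2-10w+168) + (-57w^3-300w^2+84w+1488)
  w^4-2w^3-37w^2-10w+168 = (-(1/57)w+46/361)(-57w^3-300w^2+84w+1488) + ((975/361)w^2+(1950/361)w-7800/361)
  -57w^3-300w^2+84w+1488 = (-(6859/325)w-22382/325)((975/361)w^2+(1950/361)w-7800/361) + (0)
Last nonzero remainder: (975/361)w^2+(1950/361)w-7800/361. Dividing through by 975/361 gives the monic gcd w^2+2w-8.

-8+2w+w^2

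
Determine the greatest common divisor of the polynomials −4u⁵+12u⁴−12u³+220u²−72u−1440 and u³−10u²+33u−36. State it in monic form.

u²−7u+12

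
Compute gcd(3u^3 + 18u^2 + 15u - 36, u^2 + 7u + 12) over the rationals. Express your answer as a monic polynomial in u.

u^2 + 7u + 12

Euclidean algorithm in ℚ[u]:
  3u^3 + 18u^2 + 15u - 36 = (3u - 3)(u^2 + 7u + 12) + (0)
The last nonzero remainder u^2 + 7u + 12 is already monic.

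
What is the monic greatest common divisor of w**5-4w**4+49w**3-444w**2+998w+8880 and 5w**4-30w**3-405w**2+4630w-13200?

Euclidean algorithm in ℚ[w]:
  w**5-4w**4+49w**3-444w**2+998w+8880 = ((1/5)w+2/5)(5w**4-30w**3-405w**2+4630w-13200) + (142w**3-1208w**2+1786w+14160)
  5w**4-30w**3-405w**2+4630w-13200 = ((5/142)w+445/5041)(142w**3-1208w**2+1786w+14160) + (-(1821060/5041)w**2+(20031660/5041)w-72842400/5041)
  142w**3-1208w**2+1786w+14160 = (-(357911/910530)w-297419/303510)(-(1821060/5041)w**2+(20031660/5041)w-72842400/5041) + (0)
Last nonzero remainder: -(1821060/5041)w**2+(20031660/5041)w-72842400/5041. Dividing through by -1821060/5041 gives the monic gcd w**2-11w+40.

w**2-11w+40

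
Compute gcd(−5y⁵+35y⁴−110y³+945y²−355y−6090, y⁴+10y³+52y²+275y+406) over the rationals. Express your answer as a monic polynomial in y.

Euclidean algorithm in ℚ[y]:
  −5y⁵+35y⁴−110y³+945y²−355y−6090 = (−5y+85)(y⁴+10y³+52y²+275y+406) + (−700y³−2100y²−21700y−40600)
  y⁴+10y³+52y²+275y+406 = (−(1/700)y−1/100)(−700y³−2100y²−21700y−40600) + (0)
Last nonzero remainder: −700y³−2100y²−21700y−40600. Dividing through by −700 gives the monic gcd y³+3y²+31y+58.

y³+3y²+31y+58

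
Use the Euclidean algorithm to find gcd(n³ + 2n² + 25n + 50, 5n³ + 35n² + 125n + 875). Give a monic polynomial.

By polynomial division,
  n³ + 2n² + 25n + 50 = (1/5)(5n³ + 35n² + 125n + 875) + (-5n² - 125)
  5n³ + 35n² + 125n + 875 = (-n - 7)(-5n² - 125) + (0)
Last nonzero remainder: -5n² - 125. Dividing through by -5 gives the monic gcd n² + 25.

n² + 25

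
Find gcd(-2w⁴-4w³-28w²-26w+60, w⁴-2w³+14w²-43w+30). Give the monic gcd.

Apply the Euclidean algorithm:
  -2w⁴-4w³-28w²-26w+60 = (-2)(w⁴-2w³+14w²-43w+30) + (-8w³-112w+120)
  w⁴-2w³+14w²-43w+30 = (-(1/8)w+1/4)(-8w³-112w+120) + (0)
Last nonzero remainder: -8w³-112w+120. Dividing through by -8 gives the monic gcd w³+14w-15.

w³+14w-15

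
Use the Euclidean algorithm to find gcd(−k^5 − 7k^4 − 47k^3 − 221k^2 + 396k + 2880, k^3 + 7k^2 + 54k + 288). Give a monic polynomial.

k^2 + k + 48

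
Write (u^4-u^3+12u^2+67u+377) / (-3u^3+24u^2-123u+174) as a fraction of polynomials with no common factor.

(-u^2-5u-13)/(3u-6)

Euclidean algorithm in ℚ[u]:
  u^4-u^3+12u^2+67u+377 = (-(1/3)u-7/3)(-3u^3+24u^2-123u+174) + (27u^2-162u+783)
  -3u^3+24u^2-123u+174 = (-(1/9)u+2/9)(27u^2-162u+783) + (0)
Last nonzero remainder: 27u^2-162u+783. Dividing through by 27 gives the monic gcd u^2-6u+29.
Cancel u^2-6u+29 from numerator and denominator to get the reduced form.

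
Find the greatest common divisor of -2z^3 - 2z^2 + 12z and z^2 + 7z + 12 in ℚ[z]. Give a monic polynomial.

z + 3

Euclidean algorithm in ℚ[z]:
  -2z^3 - 2z^2 + 12z = (-2z + 12)(z^2 + 7z + 12) + (-48z - 144)
  z^2 + 7z + 12 = (-(1/48)z - 1/12)(-48z - 144) + (0)
Last nonzero remainder: -48z - 144. Dividing through by -48 gives the monic gcd z + 3.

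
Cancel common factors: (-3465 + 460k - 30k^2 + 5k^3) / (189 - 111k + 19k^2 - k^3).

By polynomial division,
  5k^3 - 30k^2 + 460k - 3465 = (-5)(-k^3 + 19k^2 - 111k + 189) + (65k^2 - 95k - 2520)
  -k^3 + 19k^2 - 111k + 189 = (-(1/65)k + 228/845)(65k^2 - 95k - 2520) + (-(20979/169)k + 146853/169)
  65k^2 - 95k - 2520 = (-(10985/20979)k - 6760/2331)(-(20979/169)k + 146853/169) + (0)
Last nonzero remainder: -(20979/169)k + 146853/169. Dividing through by -20979/169 gives the monic gcd k - 7.
Cancel k - 7 from numerator and denominator to get the reduced form.

(-495 - 5k - 5k^2)/(27 - 12k + k^2)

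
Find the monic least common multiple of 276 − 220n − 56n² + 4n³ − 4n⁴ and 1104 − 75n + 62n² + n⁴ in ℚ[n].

Euclidean algorithm in ℚ[n]:
  −4n⁴ + 4n³ − 56n² − 220n + 276 = (−4)(n⁴ + 62n² − 75n + 1104) + (4n³ + 192n² − 520n + 4692)
  n⁴ + 62n² − 75n + 1104 = ((1/4)n − 12)(4n³ + 192n² − 520n + 4692) + (2496n² − 7488n + 57408)
  4n³ + 192n² − 520n + 4692 = ((1/624)n + 17/208)(2496n² − 7488n + 57408) + (0)
Last nonzero remainder: 2496n² − 7488n + 57408. Dividing through by 2496 gives the monic gcd n² − 3n + 23.
Then lcm(f, g) = f·g / gcd(f, g); expanding and making the result monic gives the answer.

−3312 + 2433n + 768n² + 49n³ + 59n⁴ + 2n⁵ + n⁶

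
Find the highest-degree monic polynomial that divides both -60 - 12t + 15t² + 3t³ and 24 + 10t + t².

1

By polynomial division,
  3t³ + 15t² - 12t - 60 = (3t - 15)(t² + 10t + 24) + (66t + 300)
  t² + 10t + 24 = ((1/66)t + 10/121)(66t + 300) + (-96/121)
  66t + 300 = (-(1331/16)t - 3025/8)(-96/121) + (0)
The last nonzero remainder is the constant -96/121, so the polynomials are coprime and gcd = 1.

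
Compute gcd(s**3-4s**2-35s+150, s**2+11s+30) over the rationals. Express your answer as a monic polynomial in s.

s+6

Apply the Euclidean algorithm:
  s**3-4s**2-35s+150 = (s-15)(s**2+11s+30) + (100s+600)
  s**2+11s+30 = ((1/100)s+1/20)(100s+600) + (0)
Last nonzero remainder: 100s+600. Dividing through by 100 gives the monic gcd s+6.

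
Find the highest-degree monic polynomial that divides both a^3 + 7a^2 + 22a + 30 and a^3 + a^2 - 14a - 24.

a + 3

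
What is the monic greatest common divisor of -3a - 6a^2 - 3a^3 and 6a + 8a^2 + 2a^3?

a + a^2

Euclidean algorithm in ℚ[a]:
  -3a^3 - 6a^2 - 3a = (-3/2)(2a^3 + 8a^2 + 6a) + (6a^2 + 6a)
  2a^3 + 8a^2 + 6a = ((1/3)a + 1)(6a^2 + 6a) + (0)
Last nonzero remainder: 6a^2 + 6a. Dividing through by 6 gives the monic gcd a^2 + a.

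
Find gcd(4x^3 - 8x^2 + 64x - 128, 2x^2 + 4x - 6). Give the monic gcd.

1

Repeated division with remainder:
  4x^3 - 8x^2 + 64x - 128 = (2x - 8)(2x^2 + 4x - 6) + (108x - 176)
  2x^2 + 4x - 6 = ((1/54)x + 49/729)(108x - 176) + (4250/729)
  108x - 176 = ((39366/2125)x - 64152/2125)(4250/729) + (0)
The last nonzero remainder is the constant 4250/729, so the polynomials are coprime and gcd = 1.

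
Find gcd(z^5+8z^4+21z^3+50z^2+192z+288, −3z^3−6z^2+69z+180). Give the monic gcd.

z^2+7z+12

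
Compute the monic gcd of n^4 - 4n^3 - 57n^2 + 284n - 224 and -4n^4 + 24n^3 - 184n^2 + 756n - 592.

n^2 - 5n + 4

Apply the Euclidean algorithm:
  n^4 - 4n^3 - 57n^2 + 284n - 224 = (-1/4)(-4n^4 + 24n^3 - 184n^2 + 756n - 592) + (2n^3 - 103n^2 + 473n - 372)
  -4n^4 + 24n^3 - 184n^2 + 756n - 592 = (-2n - 91)(2n^3 - 103n^2 + 473n - 372) + (-8611n^2 + 43055n - 34444)
  2n^3 - 103n^2 + 473n - 372 = (-(2/8611)n + 93/8611)(-8611n^2 + 43055n - 34444) + (0)
Last nonzero remainder: -8611n^2 + 43055n - 34444. Dividing through by -8611 gives the monic gcd n^2 - 5n + 4.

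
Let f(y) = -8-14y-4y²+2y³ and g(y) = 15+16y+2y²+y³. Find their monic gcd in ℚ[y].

1+y

Apply the Euclidean algorithm:
  2y³-4y²-14y-8 = (2)(y³+2y²+16y+15) + (-8y²-46y-38)
  y³+2y²+16y+15 = (-(1/8)y+15/32)(-8y²-46y-38) + ((525/16)y+525/16)
  -8y²-46y-38 = (-(128/525)y-608/525)((525/16)y+525/16) + (0)
Last nonzero remainder: (525/16)y+525/16. Dividing through by 525/16 gives the monic gcd y+1.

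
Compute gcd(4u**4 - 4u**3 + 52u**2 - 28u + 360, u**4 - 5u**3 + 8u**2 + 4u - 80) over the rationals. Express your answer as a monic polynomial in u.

u**2 - 3u + 10

Euclidean algorithm in ℚ[u]:
  4u**4 - 4u**3 + 52u**2 - 28u + 360 = (4)(u**4 - 5u**3 + 8u**2 + 4u - 80) + (16u**3 + 20u**2 - 44u + 680)
  u**4 - 5u**3 + 8u**2 + 4u - 80 = ((1/16)u - 25/64)(16u**3 + 20u**2 - 44u + 680) + ((297/16)u**2 - (891/16)u + 1485/8)
  16u**3 + 20u**2 - 44u + 680 = ((256/297)u + 1088/297)((297/16)u**2 - (891/16)u + 1485/8) + (0)
Last nonzero remainder: (297/16)u**2 - (891/16)u + 1485/8. Dividing through by 297/16 gives the monic gcd u**2 - 3u + 10.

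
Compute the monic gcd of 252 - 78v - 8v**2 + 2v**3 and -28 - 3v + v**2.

By polynomial division,
  2v**3 - 8v**2 - 78v + 252 = (2v - 2)(v**2 - 3v - 28) + (-28v + 196)
  v**2 - 3v - 28 = (-(1/28)v - 1/7)(-28v + 196) + (0)
Last nonzero remainder: -28v + 196. Dividing through by -28 gives the monic gcd v - 7.

-7 + v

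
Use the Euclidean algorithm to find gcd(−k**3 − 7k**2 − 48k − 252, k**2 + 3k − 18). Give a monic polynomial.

Repeated division with remainder:
  −k**3 − 7k**2 − 48k − 252 = (−k − 4)(k**2 + 3k − 18) + (−54k − 324)
  k**2 + 3k − 18 = (−(1/54)k + 1/18)(−54k − 324) + (0)
Last nonzero remainder: −54k − 324. Dividing through by −54 gives the monic gcd k + 6.

k + 6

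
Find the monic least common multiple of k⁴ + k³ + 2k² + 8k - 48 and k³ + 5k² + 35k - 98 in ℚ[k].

Euclidean algorithm in ℚ[k]:
  k⁴ + k³ + 2k² + 8k - 48 = (k - 4)(k³ + 5k² + 35k - 98) + (-13k² + 246k - 440)
  k³ + 5k² + 35k - 98 = (-(1/13)k - 311/169)(-13k² + 246k - 440) + ((76701/169)k - 153402/169)
  -13k² + 246k - 440 = (-(2197/76701)k + 37180/76701)((76701/169)k - 153402/169) + (0)
Last nonzero remainder: (76701/169)k - 153402/169. Dividing through by 76701/169 gives the monic gcd k - 2.
Then lcm(f, g) = f·g / gcd(f, g); expanding and making the result monic gives the answer.

k⁶ + 8k⁵ + 58k⁴ + 71k³ + 106k² + 56k - 2352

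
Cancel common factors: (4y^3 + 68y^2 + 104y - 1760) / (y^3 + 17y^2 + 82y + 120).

Repeated division with remainder:
  4y^3 + 68y^2 + 104y - 1760 = (4)(y^3 + 17y^2 + 82y + 120) + (-224y - 2240)
  y^3 + 17y^2 + 82y + 120 = (-(1/224)y^2 - (1/32)y - 3/56)(-224y - 2240) + (0)
Last nonzero remainder: -224y - 2240. Dividing through by -224 gives the monic gcd y + 10.
Cancel y + 10 from numerator and denominator to get the reduced form.

(4y^2 + 28y - 176)/(y^2 + 7y + 12)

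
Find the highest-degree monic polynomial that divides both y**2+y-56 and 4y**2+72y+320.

y+8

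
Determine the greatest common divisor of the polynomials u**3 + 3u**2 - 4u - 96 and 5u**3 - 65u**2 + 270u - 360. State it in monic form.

u - 4

Repeated division with remainder:
  u**3 + 3u**2 - 4u - 96 = (1/5)(5u**3 - 65u**2 + 270u - 360) + (16u**2 - 58u - 24)
  5u**3 - 65u**2 + 270u - 360 = ((5/16)u - 375/128)(16u**2 - 58u - 24) + ((6885/64)u - 6885/16)
  16u**2 - 58u - 24 = ((1024/6885)u + 128/2295)((6885/64)u - 6885/16) + (0)
Last nonzero remainder: (6885/64)u - 6885/16. Dividing through by 6885/64 gives the monic gcd u - 4.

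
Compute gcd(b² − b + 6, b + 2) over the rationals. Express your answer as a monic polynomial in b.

1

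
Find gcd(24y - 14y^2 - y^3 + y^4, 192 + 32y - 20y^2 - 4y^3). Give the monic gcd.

-12 + y + y^2

By polynomial division,
  y^4 - y^3 - 14y^2 + 24y = (-(1/4)y + 3/2)(-4y^3 - 20y^2 + 32y + 192) + (24y^2 + 24y - 288)
  -4y^3 - 20y^2 + 32y + 192 = (-(1/6)y - 2/3)(24y^2 + 24y - 288) + (0)
Last nonzero remainder: 24y^2 + 24y - 288. Dividing through by 24 gives the monic gcd y^2 + y - 12.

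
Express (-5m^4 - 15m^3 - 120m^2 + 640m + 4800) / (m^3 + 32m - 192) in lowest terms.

(-5m^2 + 5m + 100)/(m - 4)

Euclidean algorithm in ℚ[m]:
  -5m^4 - 15m^3 - 120m^2 + 640m + 4800 = (-5m - 15)(m^3 + 32m - 192) + (40m^2 + 160m + 1920)
  m^3 + 32m - 192 = ((1/40)m - 1/10)(40m^2 + 160m + 1920) + (0)
Last nonzero remainder: 40m^2 + 160m + 1920. Dividing through by 40 gives the monic gcd m^2 + 4m + 48.
Cancel m^2 + 4m + 48 from numerator and denominator to get the reduced form.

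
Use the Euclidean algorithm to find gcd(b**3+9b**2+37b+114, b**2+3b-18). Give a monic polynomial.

b+6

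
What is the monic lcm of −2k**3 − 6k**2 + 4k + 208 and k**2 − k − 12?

Apply the Euclidean algorithm:
  −2k**3 − 6k**2 + 4k + 208 = (−2k − 8)(k**2 − k − 12) + (−28k + 112)
  k**2 − k − 12 = (−(1/28)k − 3/28)(−28k + 112) + (0)
Last nonzero remainder: −28k + 112. Dividing through by −28 gives the monic gcd k − 4.
Then lcm(f, g) = f·g / gcd(f, g); expanding and making the result monic gives the answer.

k**4 + 6k**3 + 7k**2 − 110k − 312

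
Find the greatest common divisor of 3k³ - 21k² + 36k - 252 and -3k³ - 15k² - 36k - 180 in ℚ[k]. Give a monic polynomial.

k² + 12

By polynomial division,
  3k³ - 21k² + 36k - 252 = (-1)(-3k³ - 15k² - 36k - 180) + (-36k² - 432)
  -3k³ - 15k² - 36k - 180 = ((1/12)k + 5/12)(-36k² - 432) + (0)
Last nonzero remainder: -36k² - 432. Dividing through by -36 gives the monic gcd k² + 12.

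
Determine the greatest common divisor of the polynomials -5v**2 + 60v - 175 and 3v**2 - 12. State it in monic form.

Euclidean algorithm in ℚ[v]:
  -5v**2 + 60v - 175 = (-5/3)(3v**2 - 12) + (60v - 195)
  3v**2 - 12 = ((1/20)v + 13/80)(60v - 195) + (315/16)
  60v - 195 = ((64/21)v - 208/21)(315/16) + (0)
The last nonzero remainder is the constant 315/16, so the polynomials are coprime and gcd = 1.

1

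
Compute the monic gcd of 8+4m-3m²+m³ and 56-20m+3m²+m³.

8-4m+m²

Repeated division with remainder:
  m³-3m²+4m+8 = (m³+3m²-20m+56) + (-6m²+24m-48)
  m³+3m²-20m+56 = (-(1/6)m-7/6)(-6m²+24m-48) + (0)
Last nonzero remainder: -6m²+24m-48. Dividing through by -6 gives the monic gcd m²-4m+8.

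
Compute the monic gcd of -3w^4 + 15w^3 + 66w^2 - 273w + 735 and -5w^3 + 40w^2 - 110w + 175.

w^2 - 3w + 7

Repeated division with remainder:
  -3w^4 + 15w^3 + 66w^2 - 273w + 735 = ((3/5)w + 9/5)(-5w^3 + 40w^2 - 110w + 175) + (60w^2 - 180w + 420)
  -5w^3 + 40w^2 - 110w + 175 = (-(1/12)w + 5/12)(60w^2 - 180w + 420) + (0)
Last nonzero remainder: 60w^2 - 180w + 420. Dividing through by 60 gives the monic gcd w^2 - 3w + 7.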